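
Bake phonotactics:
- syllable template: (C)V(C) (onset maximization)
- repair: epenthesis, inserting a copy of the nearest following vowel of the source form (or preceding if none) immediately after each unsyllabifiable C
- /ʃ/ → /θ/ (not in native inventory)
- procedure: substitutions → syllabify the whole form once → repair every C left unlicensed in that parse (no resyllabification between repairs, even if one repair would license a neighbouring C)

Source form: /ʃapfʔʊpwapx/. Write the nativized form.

Substitution: /ʃ/ → /θ/, giving /θapfʔʊpwapx/.
Syllabifying with onset maximization leaves /f/, /x/ stranded (at most one coda consonant is licensed; onsets are limited to one consonant).
Each unlicensed consonant becomes the onset of a new syllable: /f/ → /fʊ/, /x/ → /xa/.

θapfʊʔʊpwapxa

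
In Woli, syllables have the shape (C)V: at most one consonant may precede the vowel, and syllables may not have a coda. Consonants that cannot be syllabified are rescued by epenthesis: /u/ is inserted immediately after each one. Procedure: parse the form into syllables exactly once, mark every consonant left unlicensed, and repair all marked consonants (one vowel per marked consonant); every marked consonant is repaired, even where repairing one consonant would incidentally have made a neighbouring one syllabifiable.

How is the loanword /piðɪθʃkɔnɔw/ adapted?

piðɪθuʃukɔnɔwu

The consonants /θ/, /ʃ/, /w/ cannot be parsed into a legal (C)V syllable (no codas are permitted; onsets are limited to one consonant).
Each unlicensed consonant becomes the onset of a new syllable: /θ/ → /θu/, /ʃ/ → /ʃu/, /w/ → /wu/.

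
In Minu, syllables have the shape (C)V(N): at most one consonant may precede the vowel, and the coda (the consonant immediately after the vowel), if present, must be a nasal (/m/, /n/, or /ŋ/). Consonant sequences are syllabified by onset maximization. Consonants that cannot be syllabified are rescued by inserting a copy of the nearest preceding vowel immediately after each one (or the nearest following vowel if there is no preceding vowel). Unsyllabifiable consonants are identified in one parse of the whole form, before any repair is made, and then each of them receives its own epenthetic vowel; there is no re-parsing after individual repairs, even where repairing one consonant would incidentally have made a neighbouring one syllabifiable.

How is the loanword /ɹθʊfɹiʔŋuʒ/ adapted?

Syllabifying with onset maximization leaves /ɹ/, /f/, /ʔ/, /ʒ/ stranded (only a nasal (/m/, /n/, or /ŋ/) is licensed in coda position; onsets are limited to one consonant).
Each unlicensed consonant becomes the onset of a new syllable: /ɹ/ → /ɹʊ/, /f/ → /fʊ/, /ʔ/ → /ʔi/, /ʒ/ → /ʒu/.

ɹʊθʊfʊɹiʔiŋuʒu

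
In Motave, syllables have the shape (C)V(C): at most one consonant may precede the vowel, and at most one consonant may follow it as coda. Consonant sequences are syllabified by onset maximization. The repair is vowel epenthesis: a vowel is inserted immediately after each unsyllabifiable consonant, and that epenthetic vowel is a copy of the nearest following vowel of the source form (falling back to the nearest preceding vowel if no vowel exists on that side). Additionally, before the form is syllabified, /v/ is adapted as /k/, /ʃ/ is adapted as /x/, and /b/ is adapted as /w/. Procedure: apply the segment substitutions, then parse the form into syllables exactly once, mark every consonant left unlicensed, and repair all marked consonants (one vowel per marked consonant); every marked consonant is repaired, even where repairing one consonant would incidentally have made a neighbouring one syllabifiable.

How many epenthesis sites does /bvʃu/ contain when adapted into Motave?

2

After substitution the input is /wkxu/.
The unsyllabifiable consonants are /w/, /k/; each receives one epenthetic vowel.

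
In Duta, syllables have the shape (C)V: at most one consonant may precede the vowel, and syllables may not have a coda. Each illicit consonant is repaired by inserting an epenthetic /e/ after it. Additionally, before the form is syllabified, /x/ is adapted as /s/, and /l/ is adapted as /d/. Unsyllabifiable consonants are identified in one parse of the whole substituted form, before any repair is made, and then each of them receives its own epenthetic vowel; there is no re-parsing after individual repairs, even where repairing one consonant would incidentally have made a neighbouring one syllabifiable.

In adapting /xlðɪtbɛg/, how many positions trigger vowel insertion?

After substitution the input is /sdðɪtbɛg/.
The unsyllabifiable consonants are /s/, /d/, /t/, /g/; each receives one epenthetic vowel.

4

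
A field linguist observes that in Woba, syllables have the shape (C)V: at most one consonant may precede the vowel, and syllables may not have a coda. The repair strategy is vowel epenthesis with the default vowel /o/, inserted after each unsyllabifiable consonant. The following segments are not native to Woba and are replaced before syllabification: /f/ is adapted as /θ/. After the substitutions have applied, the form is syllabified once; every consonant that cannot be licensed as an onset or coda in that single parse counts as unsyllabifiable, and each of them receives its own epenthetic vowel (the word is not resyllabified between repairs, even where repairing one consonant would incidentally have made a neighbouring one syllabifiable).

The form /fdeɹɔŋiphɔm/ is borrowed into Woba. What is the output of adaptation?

Substitution: /f/ → /θ/, giving /θdeɹɔŋiphɔm/.
Syllabifying with onset maximization leaves /θ/, /p/, /m/ stranded (no codas are permitted; onsets are limited to one consonant).
Epenthesis after each stranded consonant: /θ/ → /θo/, /p/ → /po/, /m/ → /mo/.

θodeɹɔŋipohɔmo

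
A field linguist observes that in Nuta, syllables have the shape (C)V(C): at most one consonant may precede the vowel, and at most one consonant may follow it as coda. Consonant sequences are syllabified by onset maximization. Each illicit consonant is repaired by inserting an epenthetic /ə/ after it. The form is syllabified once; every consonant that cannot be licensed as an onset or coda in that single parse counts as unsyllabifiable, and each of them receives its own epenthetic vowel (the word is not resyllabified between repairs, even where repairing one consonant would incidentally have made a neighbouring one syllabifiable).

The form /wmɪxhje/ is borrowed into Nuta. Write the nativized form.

The consonants /w/, /h/ cannot be parsed into a legal (C)V(C) syllable (at most one coda consonant is licensed; onsets are limited to one consonant).
Each unlicensed consonant becomes the onset of a new syllable: /w/ → /wə/, /h/ → /hə/.

wəmɪxhəje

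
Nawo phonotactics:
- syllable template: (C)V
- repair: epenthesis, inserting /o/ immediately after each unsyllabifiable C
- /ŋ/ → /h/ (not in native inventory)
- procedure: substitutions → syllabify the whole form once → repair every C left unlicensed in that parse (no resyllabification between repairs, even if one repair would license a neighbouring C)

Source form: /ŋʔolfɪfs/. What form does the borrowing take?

hoʔolofɪfoso

Substitution: /ŋ/ → /h/, giving /hʔolfɪfs/.
The consonants /h/, /l/, /f/, /s/ cannot be parsed into a legal (C)V syllable (no codas are permitted; onsets are limited to one consonant).
Epenthesis after each stranded consonant: /h/ → /ho/, /l/ → /lo/, /f/ → /fo/, /s/ → /so/.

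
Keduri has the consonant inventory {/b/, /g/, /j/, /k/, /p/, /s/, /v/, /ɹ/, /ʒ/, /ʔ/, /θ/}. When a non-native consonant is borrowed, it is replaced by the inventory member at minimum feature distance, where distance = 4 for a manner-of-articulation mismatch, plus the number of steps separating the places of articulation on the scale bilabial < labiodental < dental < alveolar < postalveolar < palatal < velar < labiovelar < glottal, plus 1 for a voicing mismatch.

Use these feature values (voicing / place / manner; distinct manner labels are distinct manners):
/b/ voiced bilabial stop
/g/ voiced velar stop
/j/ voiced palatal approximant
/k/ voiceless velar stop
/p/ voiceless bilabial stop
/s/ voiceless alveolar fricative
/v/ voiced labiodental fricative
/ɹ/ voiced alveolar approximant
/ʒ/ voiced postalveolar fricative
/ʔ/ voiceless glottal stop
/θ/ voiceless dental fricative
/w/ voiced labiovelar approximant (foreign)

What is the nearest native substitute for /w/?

/j/ is closest: same manner (approximant), place distance 2 (labiovelar→palatal), same voicing; total 2. Next closest is /ɹ/ at distance 4.

j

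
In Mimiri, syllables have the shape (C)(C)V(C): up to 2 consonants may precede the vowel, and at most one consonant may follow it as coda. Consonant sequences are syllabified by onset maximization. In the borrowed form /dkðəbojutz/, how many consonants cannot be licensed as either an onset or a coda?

Syllabifying with onset maximization leaves /d/, /z/ stranded (at most one coda consonant is licensed; onsets may contain at most 2 consonants).

2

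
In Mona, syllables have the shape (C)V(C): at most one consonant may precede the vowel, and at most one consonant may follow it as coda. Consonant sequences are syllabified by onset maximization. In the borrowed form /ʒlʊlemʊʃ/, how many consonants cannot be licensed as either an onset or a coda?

1

Syllabifying with onset maximization leaves /ʒ/ stranded (at most one coda consonant is licensed; onsets are limited to one consonant).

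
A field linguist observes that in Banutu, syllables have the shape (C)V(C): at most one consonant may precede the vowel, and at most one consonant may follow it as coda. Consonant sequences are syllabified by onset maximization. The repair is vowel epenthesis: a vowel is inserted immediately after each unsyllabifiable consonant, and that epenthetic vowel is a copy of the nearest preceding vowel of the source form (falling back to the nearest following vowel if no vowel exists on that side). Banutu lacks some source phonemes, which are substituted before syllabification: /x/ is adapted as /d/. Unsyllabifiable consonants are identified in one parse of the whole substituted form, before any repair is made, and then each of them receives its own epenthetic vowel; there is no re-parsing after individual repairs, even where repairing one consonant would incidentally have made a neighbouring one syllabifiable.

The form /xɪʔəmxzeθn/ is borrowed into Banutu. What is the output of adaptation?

dɪʔəmdəzeθne

Substitution: /x/ → /d/, giving /dɪʔəmdzeθn/.
The consonants /d/, /n/ cannot be parsed into a legal (C)V(C) syllable (at most one coda consonant is licensed; onsets are limited to one consonant).
Each unlicensed consonant becomes the onset of a new syllable: /d/ → /də/, /n/ → /ne/.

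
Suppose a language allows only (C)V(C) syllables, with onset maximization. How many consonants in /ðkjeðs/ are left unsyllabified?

Under (C)V(C), the unsyllabifiable consonants are /ð/, /k/, /s/ (at most one coda consonant is licensed; onsets are limited to one consonant).

3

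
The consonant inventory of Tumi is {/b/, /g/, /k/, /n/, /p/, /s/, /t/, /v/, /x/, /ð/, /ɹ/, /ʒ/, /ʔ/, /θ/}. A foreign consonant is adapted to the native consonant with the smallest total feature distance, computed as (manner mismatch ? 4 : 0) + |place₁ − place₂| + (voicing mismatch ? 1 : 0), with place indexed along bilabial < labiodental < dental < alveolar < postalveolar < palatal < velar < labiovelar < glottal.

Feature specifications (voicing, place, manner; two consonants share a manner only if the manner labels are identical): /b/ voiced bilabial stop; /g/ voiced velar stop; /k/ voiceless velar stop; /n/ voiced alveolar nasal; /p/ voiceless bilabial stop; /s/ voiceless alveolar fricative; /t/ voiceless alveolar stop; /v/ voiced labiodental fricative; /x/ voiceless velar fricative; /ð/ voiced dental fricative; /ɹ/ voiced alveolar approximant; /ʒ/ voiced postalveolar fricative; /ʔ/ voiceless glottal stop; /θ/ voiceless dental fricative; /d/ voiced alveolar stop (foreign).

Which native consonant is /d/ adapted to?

t

/t/ is closest: same manner (stop), place distance 0 (alveolar→alveolar), voicing differs (+1); total 1. Next closest is /b/ at distance 3.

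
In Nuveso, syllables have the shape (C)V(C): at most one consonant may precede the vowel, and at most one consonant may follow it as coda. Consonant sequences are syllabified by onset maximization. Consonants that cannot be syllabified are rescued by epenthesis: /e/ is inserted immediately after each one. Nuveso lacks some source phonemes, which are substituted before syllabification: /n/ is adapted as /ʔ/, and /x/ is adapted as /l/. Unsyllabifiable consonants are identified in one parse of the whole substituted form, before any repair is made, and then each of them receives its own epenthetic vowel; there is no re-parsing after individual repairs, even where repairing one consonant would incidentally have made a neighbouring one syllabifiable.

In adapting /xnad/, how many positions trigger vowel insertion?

After substitution the input is /lʔad/.
The unsyllabifiable consonants are /l/; each receives one epenthetic vowel.

1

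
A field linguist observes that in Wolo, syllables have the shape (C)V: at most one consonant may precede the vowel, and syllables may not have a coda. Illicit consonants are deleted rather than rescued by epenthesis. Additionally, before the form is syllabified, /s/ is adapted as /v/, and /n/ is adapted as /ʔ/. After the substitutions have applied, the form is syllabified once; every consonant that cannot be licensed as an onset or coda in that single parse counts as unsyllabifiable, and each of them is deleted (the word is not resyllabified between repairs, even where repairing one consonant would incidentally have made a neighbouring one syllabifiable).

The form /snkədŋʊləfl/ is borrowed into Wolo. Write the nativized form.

Substitution: /s/ → /v/, /n/ → /ʔ/, giving /vʔkədŋʊləfl/.
Syllabifying with onset maximization leaves /v/, /ʔ/, /d/, /f/, /l/ stranded (no codas are permitted; onsets are limited to one consonant).
Deletion applies to /v/, /ʔ/, /d/, /f/, /l/.

kəŋʊlə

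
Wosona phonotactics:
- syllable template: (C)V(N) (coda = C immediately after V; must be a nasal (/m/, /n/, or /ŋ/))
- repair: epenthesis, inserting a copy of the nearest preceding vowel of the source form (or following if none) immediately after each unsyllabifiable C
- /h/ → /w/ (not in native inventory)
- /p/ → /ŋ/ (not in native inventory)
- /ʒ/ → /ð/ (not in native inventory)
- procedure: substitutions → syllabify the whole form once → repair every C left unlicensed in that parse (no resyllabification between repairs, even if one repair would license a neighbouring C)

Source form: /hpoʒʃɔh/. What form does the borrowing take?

Substitution: /h/ → /w/, /p/ → /ŋ/, /ʒ/ → /ð/, giving /wŋoðʃɔw/.
The consonants /w/, /ð/, /w/ cannot be parsed into a legal (C)V(N) syllable (only a nasal (/m/, /n/, or /ŋ/) is licensed in coda position; onsets are limited to one consonant).
Each unlicensed consonant becomes the onset of a new syllable: /w/ → /wo/, /ð/ → /ðo/, /w/ → /wɔ/.

woŋoðoʃɔwɔ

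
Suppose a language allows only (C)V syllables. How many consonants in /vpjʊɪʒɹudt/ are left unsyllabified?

5

Under (C)V, the unsyllabifiable consonants are /v/, /p/, /ʒ/, /d/, /t/ (no codas are permitted; onsets are limited to one consonant).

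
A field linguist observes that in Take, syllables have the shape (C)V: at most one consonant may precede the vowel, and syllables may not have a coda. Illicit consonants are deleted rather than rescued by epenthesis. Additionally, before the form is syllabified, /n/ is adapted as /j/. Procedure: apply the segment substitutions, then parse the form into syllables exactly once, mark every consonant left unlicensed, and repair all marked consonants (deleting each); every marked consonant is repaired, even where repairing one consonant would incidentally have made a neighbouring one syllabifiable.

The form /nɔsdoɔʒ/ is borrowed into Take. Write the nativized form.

jɔdoɔ

Substitution: /n/ → /j/, giving /jɔsdoɔʒ/.
Syllabifying with onset maximization leaves /s/, /ʒ/ stranded (no codas are permitted; onsets are limited to one consonant).
Deletion applies to /s/, /ʒ/.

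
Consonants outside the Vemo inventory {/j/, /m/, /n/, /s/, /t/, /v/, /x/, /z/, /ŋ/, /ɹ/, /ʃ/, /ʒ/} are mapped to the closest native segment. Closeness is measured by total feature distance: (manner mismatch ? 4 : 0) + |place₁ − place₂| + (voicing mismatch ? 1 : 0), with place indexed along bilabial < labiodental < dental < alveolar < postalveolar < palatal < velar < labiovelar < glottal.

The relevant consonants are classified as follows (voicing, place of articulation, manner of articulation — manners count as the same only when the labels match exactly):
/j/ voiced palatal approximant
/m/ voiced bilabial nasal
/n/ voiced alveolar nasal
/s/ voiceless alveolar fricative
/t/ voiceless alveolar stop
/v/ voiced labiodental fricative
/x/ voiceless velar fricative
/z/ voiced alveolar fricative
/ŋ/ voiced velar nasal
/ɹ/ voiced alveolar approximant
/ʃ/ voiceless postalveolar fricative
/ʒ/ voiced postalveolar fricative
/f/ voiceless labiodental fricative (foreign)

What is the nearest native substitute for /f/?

/v/ is closest: same manner (fricative), place distance 0 (labiodental→labiodental), voicing differs (+1); total 1. Next closest is /s/ at distance 2.

v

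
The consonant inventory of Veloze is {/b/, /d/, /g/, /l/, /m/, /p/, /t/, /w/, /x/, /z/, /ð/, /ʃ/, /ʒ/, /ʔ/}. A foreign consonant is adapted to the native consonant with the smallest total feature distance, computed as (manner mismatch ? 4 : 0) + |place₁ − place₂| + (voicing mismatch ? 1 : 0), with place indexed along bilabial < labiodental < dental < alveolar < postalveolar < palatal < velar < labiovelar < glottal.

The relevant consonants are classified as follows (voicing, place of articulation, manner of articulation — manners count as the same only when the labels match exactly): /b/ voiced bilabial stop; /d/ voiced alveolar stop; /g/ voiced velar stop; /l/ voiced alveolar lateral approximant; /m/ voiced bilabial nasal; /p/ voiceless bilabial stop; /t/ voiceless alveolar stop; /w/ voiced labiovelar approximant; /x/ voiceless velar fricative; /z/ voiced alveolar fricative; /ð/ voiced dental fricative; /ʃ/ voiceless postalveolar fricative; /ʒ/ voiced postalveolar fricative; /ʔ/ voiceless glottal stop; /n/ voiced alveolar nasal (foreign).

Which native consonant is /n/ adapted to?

/m/ is closest: same manner (nasal), place distance 3 (alveolar→bilabial), same voicing; total 3. Next closest is /d/ at distance 4.

m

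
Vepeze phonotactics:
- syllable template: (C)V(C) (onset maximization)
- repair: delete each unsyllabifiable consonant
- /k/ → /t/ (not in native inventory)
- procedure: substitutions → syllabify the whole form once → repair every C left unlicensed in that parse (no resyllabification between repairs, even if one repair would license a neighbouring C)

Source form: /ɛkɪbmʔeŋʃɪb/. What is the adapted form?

Substitution: /k/ → /t/, giving /ɛtɪbmʔeŋʃɪb/.
The consonants /m/ cannot be parsed into a legal (C)V(C) syllable (at most one coda consonant is licensed; onsets are limited to one consonant).
Deleting the stranded consonants removes /m/.

ɛtɪbʔeŋʃɪb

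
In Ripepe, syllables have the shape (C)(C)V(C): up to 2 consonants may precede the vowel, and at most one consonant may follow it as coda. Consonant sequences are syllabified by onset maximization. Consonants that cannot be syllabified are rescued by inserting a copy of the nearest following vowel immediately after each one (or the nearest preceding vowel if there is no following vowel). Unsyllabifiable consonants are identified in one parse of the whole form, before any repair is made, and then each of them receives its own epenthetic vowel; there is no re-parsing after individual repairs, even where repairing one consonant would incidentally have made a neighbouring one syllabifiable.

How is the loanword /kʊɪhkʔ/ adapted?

kʊɪhkɪʔɪ

The consonants /k/, /ʔ/ cannot be parsed into a legal (C)(C)V(C) syllable (at most one coda consonant is licensed; onsets may contain at most 2 consonants).
Epenthesis after each stranded consonant: /k/ → /kɪ/, /ʔ/ → /ʔɪ/.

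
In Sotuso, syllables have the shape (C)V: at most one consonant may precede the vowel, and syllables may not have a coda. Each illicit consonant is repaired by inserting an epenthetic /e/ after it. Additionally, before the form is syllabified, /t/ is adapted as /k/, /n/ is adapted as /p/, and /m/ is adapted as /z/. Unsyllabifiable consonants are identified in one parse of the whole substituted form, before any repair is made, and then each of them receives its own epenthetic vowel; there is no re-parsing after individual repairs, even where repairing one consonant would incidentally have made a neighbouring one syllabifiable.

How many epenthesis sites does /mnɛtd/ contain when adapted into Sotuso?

3

After substitution the input is /zpɛkd/.
The unsyllabifiable consonants are /z/, /k/, /d/; each receives one epenthetic vowel.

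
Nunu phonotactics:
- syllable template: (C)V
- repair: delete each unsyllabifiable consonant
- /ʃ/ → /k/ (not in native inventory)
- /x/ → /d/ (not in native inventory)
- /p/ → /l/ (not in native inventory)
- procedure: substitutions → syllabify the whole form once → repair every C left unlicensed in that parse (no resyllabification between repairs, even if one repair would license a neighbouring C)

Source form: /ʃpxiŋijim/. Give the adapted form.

Substitution: /ʃ/ → /k/, /p/ → /l/, /x/ → /d/, giving /kldiŋijim/.
Under (C)V, the unsyllabifiable consonants are /k/, /l/, /m/ (no codas are permitted; onsets are limited to one consonant).
Deleting the stranded consonants removes /k/, /l/, /m/.

diŋiji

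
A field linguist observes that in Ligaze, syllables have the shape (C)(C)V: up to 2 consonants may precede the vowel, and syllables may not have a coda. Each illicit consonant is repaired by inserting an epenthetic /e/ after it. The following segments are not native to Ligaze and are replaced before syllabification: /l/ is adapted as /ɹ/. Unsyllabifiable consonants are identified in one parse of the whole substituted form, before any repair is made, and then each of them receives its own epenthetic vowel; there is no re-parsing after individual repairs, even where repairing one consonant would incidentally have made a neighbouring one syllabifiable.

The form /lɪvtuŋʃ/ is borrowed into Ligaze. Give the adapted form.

ɹɪvtuŋeʃe

Substitution: /l/ → /ɹ/, giving /ɹɪvtuŋʃ/.
Under (C)(C)V, the unsyllabifiable consonants are /ŋ/, /ʃ/ (no codas are permitted; onsets may contain at most 2 consonants).
Epenthesis after each stranded consonant: /ŋ/ → /ŋe/, /ʃ/ → /ʃe/.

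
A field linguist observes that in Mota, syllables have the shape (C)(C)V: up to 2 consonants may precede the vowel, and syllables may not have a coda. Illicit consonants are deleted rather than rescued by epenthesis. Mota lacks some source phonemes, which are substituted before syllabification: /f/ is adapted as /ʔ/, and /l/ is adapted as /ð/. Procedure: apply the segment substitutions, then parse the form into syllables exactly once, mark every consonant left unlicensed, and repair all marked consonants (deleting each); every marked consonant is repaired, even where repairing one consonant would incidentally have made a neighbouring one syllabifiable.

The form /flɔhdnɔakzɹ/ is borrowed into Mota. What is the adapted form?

ʔðɔdnɔa

Substitution: /f/ → /ʔ/, /l/ → /ð/, giving /ʔðɔhdnɔakzɹ/.
Syllabifying with onset maximization leaves /h/, /k/, /z/, /ɹ/ stranded (no codas are permitted; onsets may contain at most 2 consonants).
Each unlicensed consonant is deleted: /h/, /k/, /z/, /ɹ/.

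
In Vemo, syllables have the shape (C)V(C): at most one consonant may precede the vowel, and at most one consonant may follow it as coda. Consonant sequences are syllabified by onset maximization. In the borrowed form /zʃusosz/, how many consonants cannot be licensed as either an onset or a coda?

Syllabifying with onset maximization leaves /z/, /z/ stranded (at most one coda consonant is licensed; onsets are limited to one consonant).

2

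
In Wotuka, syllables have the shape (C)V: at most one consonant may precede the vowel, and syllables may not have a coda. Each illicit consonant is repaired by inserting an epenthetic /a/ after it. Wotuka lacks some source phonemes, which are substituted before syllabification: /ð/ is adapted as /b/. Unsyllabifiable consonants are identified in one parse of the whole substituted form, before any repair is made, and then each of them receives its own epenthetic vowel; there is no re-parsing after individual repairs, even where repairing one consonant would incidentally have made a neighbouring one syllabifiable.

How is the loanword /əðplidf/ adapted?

əbapalidafa

Substitution: /ð/ → /b/, giving /əbplidf/.
Syllabifying with onset maximization leaves /b/, /p/, /d/, /f/ stranded (no codas are permitted; onsets are limited to one consonant).
Inserting the epenthetic vowel yields /b/ → /ba/, /p/ → /pa/, /d/ → /da/, /f/ → /fa/.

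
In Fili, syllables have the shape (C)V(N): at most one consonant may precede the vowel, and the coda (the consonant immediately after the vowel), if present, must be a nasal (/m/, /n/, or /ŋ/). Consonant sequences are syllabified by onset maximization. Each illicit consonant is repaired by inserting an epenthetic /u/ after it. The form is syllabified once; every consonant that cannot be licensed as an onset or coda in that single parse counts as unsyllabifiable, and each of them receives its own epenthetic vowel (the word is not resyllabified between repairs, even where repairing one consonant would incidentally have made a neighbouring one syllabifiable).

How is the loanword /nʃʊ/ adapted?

The consonants /n/ cannot be parsed into a legal (C)V(N) syllable (only a nasal (/m/, /n/, or /ŋ/) is licensed in coda position; onsets are limited to one consonant).
Inserting the epenthetic vowel yields /n/ → /nu/.

nuʃʊ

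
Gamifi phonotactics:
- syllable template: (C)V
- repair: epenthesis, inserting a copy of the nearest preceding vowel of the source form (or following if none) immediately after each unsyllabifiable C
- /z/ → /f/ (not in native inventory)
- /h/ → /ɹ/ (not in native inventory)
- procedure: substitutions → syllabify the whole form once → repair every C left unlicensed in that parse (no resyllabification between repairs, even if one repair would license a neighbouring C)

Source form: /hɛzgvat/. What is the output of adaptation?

Substitution: /h/ → /ɹ/, /z/ → /f/, giving /ɹɛfgvat/.
Under (C)V, the unsyllabifiable consonants are /f/, /g/, /t/ (no codas are permitted; onsets are limited to one consonant).
Inserting the epenthetic vowel yields /f/ → /fɛ/, /g/ → /gɛ/, /t/ → /ta/.

ɹɛfɛgɛvata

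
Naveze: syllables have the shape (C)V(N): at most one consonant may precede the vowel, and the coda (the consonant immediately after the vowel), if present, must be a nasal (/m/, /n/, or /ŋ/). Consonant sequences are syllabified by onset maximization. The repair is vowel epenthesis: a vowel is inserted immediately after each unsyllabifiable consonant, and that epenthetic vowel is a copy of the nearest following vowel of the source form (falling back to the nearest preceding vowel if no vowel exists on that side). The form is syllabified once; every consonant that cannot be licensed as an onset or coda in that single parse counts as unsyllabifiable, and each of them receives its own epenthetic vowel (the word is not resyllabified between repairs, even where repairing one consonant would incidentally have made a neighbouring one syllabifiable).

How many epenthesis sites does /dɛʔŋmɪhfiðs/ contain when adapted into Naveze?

5

The unsyllabifiable consonants are /ʔ/, /ŋ/, /h/, /ð/, /s/; each receives one epenthetic vowel.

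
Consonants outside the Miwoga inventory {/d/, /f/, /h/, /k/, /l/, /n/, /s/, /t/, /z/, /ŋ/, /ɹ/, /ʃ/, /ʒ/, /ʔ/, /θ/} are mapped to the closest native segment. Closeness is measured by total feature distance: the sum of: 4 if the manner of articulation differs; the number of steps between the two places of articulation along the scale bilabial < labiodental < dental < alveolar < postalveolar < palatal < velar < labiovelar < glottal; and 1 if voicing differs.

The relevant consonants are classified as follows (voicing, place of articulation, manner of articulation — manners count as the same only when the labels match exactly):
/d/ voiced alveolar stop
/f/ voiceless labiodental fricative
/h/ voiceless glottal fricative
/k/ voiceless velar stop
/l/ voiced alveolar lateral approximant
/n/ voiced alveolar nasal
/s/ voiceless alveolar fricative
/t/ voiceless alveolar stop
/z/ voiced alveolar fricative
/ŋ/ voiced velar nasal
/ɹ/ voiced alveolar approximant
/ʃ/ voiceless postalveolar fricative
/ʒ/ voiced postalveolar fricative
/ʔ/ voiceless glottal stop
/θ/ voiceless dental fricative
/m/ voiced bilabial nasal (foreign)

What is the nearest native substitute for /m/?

n

/n/ is closest: same manner (nasal), place distance 3 (bilabial→alveolar), same voicing; total 3. Next closest is /f/ at distance 6.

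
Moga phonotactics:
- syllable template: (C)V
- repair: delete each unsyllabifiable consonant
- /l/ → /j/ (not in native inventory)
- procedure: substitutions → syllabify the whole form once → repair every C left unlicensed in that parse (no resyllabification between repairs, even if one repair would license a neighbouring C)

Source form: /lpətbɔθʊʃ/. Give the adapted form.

pəbɔθʊ

Substitution: /l/ → /j/, giving /jpətbɔθʊʃ/.
Under (C)V, the unsyllabifiable consonants are /j/, /t/, /ʃ/ (no codas are permitted; onsets are limited to one consonant).
Deletion applies to /j/, /t/, /ʃ/.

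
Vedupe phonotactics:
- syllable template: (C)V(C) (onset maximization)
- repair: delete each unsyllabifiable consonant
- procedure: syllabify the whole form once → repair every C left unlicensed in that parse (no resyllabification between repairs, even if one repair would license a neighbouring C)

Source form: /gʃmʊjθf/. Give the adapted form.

Syllabifying with onset maximization leaves /g/, /ʃ/, /θ/, /f/ stranded (at most one coda consonant is licensed; onsets are limited to one consonant).
Deleting the stranded consonants removes /g/, /ʃ/, /θ/, /f/.

mʊj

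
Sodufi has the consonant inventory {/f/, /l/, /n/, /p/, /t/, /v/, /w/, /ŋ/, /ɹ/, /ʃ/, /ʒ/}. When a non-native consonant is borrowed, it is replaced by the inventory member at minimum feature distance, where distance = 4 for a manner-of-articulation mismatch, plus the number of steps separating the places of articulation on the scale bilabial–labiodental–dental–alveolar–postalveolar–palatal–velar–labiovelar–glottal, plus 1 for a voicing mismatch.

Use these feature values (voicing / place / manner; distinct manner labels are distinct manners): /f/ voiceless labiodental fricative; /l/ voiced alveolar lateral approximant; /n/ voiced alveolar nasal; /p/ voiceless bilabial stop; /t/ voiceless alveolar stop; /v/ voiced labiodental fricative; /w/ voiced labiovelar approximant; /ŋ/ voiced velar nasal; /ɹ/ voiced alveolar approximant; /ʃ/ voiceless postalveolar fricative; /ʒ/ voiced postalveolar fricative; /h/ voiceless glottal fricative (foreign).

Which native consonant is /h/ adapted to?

/ʃ/ is closest: same manner (fricative), place distance 4 (glottal→postalveolar), same voicing; total 4. Next closest is /ʒ/ at distance 5.

ʃ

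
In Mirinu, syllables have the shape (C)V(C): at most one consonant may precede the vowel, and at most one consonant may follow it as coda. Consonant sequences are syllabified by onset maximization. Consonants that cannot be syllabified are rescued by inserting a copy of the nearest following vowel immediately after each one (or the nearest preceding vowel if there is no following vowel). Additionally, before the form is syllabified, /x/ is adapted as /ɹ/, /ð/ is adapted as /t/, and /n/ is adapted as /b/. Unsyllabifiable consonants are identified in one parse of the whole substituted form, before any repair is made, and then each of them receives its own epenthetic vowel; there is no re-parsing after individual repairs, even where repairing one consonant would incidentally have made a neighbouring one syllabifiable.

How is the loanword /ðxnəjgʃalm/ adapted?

Substitution: /ð/ → /t/, /x/ → /ɹ/, /n/ → /b/, giving /tɹbəjgʃalm/.
The consonants /t/, /ɹ/, /g/, /m/ cannot be parsed into a legal (C)V(C) syllable (at most one coda consonant is licensed; onsets are limited to one consonant).
Each unlicensed consonant becomes the onset of a new syllable: /t/ → /tə/, /ɹ/ → /ɹə/, /g/ → /ga/, /m/ → /ma/.

təɹəbəjgaʃalma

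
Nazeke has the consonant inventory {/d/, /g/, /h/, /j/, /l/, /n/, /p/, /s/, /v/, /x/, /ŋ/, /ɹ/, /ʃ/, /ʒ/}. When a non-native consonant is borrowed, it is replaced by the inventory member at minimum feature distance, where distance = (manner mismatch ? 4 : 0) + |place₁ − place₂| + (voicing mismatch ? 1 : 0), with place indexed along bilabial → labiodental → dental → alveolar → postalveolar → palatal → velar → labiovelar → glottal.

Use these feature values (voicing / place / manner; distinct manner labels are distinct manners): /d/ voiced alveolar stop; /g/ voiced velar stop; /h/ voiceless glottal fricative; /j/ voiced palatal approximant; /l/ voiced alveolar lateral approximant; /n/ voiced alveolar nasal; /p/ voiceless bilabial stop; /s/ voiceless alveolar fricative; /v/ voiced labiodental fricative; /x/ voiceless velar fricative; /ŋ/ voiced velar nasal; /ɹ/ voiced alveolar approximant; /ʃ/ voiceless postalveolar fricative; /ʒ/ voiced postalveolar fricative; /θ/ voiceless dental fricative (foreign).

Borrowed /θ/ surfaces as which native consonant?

s

/s/ is closest: same manner (fricative), place distance 1 (dental→alveolar), same voicing; total 1. Next closest is /v/ at distance 2.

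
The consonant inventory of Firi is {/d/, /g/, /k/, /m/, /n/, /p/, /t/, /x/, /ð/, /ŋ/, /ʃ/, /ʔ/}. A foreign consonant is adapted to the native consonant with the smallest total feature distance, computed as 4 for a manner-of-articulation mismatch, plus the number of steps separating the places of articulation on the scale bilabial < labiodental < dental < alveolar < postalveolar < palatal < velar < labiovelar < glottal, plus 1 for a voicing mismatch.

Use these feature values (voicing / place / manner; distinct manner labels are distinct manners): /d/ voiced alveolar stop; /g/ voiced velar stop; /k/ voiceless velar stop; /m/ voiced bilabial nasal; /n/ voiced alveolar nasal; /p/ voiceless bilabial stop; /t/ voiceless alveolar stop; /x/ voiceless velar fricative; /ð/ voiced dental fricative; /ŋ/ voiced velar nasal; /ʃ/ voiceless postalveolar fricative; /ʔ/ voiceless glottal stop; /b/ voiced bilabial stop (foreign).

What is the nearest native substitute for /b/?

/p/ is closest: same manner (stop), place distance 0 (bilabial→bilabial), voicing differs (+1); total 1. Next closest is /d/ at distance 3.

p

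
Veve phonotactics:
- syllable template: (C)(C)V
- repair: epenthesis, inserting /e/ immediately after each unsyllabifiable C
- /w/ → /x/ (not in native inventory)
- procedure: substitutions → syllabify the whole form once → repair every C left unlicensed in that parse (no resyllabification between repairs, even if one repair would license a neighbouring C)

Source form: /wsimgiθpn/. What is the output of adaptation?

Substitution: /w/ → /x/, giving /xsimgiθpn/.
Syllabifying with onset maximization leaves /θ/, /p/, /n/ stranded (no codas are permitted; onsets may contain at most 2 consonants).
Inserting the epenthetic vowel yields /θ/ → /θe/, /p/ → /pe/, /n/ → /ne/.

xsimgiθepene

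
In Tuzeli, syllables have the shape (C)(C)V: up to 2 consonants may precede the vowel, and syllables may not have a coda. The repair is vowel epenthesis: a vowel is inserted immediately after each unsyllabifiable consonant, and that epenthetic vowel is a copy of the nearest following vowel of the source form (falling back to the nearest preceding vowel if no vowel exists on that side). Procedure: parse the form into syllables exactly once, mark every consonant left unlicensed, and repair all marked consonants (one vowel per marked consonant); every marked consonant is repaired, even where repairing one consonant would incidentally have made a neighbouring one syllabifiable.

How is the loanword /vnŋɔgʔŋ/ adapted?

vɔnŋɔgɔʔɔŋɔ

The consonants /v/, /g/, /ʔ/, /ŋ/ cannot be parsed into a legal (C)(C)V syllable (no codas are permitted; onsets may contain at most 2 consonants).
Each unlicensed consonant becomes the onset of a new syllable: /v/ → /vɔ/, /g/ → /gɔ/, /ʔ/ → /ʔɔ/, /ŋ/ → /ŋɔ/.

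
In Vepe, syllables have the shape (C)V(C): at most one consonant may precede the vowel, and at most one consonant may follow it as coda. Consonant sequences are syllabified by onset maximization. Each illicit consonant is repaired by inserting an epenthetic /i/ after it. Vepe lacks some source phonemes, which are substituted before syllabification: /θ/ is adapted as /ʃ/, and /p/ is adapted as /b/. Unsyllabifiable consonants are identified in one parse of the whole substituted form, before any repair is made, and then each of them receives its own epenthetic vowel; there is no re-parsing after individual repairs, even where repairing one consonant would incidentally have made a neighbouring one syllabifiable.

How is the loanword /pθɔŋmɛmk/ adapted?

biʃɔŋmɛmki

Substitution: /p/ → /b/, /θ/ → /ʃ/, giving /bʃɔŋmɛmk/.
Syllabifying with onset maximization leaves /b/, /k/ stranded (at most one coda consonant is licensed; onsets are limited to one consonant).
Each unlicensed consonant becomes the onset of a new syllable: /b/ → /bi/, /k/ → /ki/.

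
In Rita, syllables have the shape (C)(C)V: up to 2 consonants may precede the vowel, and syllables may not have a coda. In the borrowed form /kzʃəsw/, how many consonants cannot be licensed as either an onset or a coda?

3

Under (C)(C)V, the unsyllabifiable consonants are /k/, /s/, /w/ (no codas are permitted; onsets may contain at most 2 consonants).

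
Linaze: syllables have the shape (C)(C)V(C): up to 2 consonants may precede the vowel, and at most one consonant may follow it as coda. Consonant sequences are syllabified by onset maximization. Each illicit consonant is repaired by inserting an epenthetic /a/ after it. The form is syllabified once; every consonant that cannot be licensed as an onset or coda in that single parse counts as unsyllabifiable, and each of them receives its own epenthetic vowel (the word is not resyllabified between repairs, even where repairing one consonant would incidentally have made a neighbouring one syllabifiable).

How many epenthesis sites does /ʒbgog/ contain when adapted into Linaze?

The unsyllabifiable consonants are /ʒ/; each receives one epenthetic vowel.

1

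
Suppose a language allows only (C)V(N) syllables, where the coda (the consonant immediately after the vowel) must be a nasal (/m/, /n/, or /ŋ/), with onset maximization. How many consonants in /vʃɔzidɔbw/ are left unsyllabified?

3

Under (C)V(N), the unsyllabifiable consonants are /v/, /b/, /w/ (only a nasal (/m/, /n/, or /ŋ/) is licensed in coda position; onsets are limited to one consonant).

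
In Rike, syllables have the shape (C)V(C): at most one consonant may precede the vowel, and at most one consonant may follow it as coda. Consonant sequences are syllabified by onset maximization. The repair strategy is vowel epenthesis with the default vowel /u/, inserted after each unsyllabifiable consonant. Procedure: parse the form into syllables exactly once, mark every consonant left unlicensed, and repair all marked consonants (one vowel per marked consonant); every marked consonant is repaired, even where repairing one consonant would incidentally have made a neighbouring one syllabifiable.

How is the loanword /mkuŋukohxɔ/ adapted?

The consonants /m/ cannot be parsed into a legal (C)V(C) syllable (at most one coda consonant is licensed; onsets are limited to one consonant).
Inserting the epenthetic vowel yields /m/ → /mu/.

mukuŋukohxɔ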